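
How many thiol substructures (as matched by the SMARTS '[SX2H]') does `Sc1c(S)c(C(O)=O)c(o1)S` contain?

[SX2H] is the SMARTS for a thiol: an aliphatic sulfur with two connections, one being H.
The molecule carries 3 separate instances of a thiol (-SH) meeting every constraint; each maps to a distinct set of atoms, giving 3 matches.

3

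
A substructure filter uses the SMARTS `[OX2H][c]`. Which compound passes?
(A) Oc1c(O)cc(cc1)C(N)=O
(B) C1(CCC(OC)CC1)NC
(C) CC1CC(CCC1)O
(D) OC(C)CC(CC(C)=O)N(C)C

A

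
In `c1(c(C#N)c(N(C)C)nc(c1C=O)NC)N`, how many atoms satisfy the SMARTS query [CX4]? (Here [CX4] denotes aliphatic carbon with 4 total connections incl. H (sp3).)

3

The query [CX4] means: C with X4: aliphatic carbon with exactly 4 total connections (bonds + H).
Check the 16 heavy atoms by environment: 1× n (aromatic, X2) → no; 5× c (aromatic, X3) → no; 3× N (X3) → no; 3× C (X4) → match; 1× C (X3) → no; 1× O (X1) → no; 1× C (X2) → no; 1× N (X1) → no.
That gives 3 matching atoms.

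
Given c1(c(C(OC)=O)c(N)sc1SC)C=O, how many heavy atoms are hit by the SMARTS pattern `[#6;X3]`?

6

The query [#6;X3] means: any carbon (aromatic or not) with three total connections.
Check the 14 heavy atoms by environment: 1× s (aromatic, X2) → no; 4× c (aromatic, X3) → match; 2× C (X3) → match; 2× O (X1) → no; 1× O (X2) → no; 2× C (X4) → no; 1× N (X3) → no; 1× S (X2) → no.
Summing the matching environments: 4 + 2 = 6 matching atoms.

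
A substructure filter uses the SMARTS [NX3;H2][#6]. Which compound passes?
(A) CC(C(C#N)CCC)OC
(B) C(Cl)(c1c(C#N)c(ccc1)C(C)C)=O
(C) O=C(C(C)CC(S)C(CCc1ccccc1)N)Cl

C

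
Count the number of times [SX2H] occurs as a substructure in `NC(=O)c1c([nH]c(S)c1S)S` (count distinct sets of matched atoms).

[SX2H] is the SMARTS for a thiol: an aliphatic sulfur with two connections, one being H.
The molecule carries 3 separate instances of a thiol (-SH) meeting every constraint; each maps to a distinct set of atoms, giving 3 matches.

3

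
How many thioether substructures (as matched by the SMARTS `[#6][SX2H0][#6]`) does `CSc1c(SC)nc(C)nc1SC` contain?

[#6][SX2H0][#6] is the SMARTS for a thioether: an aliphatic sulfur bridging two carbons with no H on the sulfur.
The molecule carries 3 separate instances of a methylthio ether (-SCH3) meeting every constraint; each maps to a distinct set of atoms, giving 3 matches.

3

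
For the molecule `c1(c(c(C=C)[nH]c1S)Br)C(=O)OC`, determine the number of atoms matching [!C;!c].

The query [!C;!c] means: neither aliphatic nor aromatic carbon — same as [!#6].
Check the 13 heavy atoms by environment: 1× n (aromatic) → match; 4× c (aromatic) → no; 4× C → no; 2× O → match; 1× Br → match; 1× S → match.
Summing the matching environments: 1 + 2 + 1 + 1 = 5 matching atoms.

5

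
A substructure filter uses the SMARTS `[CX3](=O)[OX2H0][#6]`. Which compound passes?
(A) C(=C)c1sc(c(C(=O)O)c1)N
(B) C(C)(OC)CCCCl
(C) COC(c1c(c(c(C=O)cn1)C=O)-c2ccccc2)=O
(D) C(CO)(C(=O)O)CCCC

C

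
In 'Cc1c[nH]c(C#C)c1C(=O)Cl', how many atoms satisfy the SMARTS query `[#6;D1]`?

The query [#6;D1] means: carbon bonded to exactly one heavy atom.
Check the 11 heavy atoms by environment: 1× n (aromatic, D2) → no; 3× c (aromatic, D3) → no; 1× c (aromatic, D2) → no; 1× C (D2) → no; 2× C (D1) → match; 1× C (D3) → no; 1× O (D1) → no; 1× Cl (D1) → no.
That gives 2 matching atoms.

2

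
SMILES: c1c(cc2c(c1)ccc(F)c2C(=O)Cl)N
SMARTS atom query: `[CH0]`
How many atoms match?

1

The query [CH0] means: aliphatic carbon with no attached hydrogen.
Check the 15 heavy atoms by environment: 5× c (aromatic, H0) → no; 5× c (aromatic, H1) → no; 1× F (H0) → no; 1× C (H0) → match; 1× O (H0) → no; 1× Cl (H0) → no; 1× N (H2) → no.
That gives 1 matching atom.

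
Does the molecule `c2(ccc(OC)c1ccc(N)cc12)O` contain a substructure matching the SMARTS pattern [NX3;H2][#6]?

Yes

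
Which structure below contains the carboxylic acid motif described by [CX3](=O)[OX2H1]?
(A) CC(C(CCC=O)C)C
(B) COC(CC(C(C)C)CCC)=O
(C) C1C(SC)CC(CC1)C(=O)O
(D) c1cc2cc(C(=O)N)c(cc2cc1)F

C

[CX3](=O)[OX2H1] describes an sp2 carbon double-bonded to O and single-bonded to an -OH oxygen (a carboxylic acid).
(A) has an aldehyde (-CHO) but there is no singly-bonded oxygen on the carbonyl carbon.
(B) has a methyl-ester group (-C(=O)OCH3) but the singly-bonded O has no H (OX2H0, not OX2H1).
(C) contains a carboxylic acid group (-C(=O)OH), which satisfies every atom and bond constraint.
(D) has a primary amide (-C(=O)NH2) but the carbonyl is bonded to N, not to an -OH oxygen.
So the answer is (C).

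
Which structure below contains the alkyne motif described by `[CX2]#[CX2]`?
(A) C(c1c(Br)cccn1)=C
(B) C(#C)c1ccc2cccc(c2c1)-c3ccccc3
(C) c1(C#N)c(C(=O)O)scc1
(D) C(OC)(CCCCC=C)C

B

[CX2]#[CX2] describes a carbon-carbon triple bond (an alkyne).
(A) has a vinyl group (-CH=CH2) but the C=C is a double bond; both carbons are CX3, not CX2.
(B) contains an ethynyl group (-C#CH), which satisfies every atom and bond constraint.
(C) has a nitrile (-C#N) but the triple bond is C#N, not C#C.
(D) has a vinyl group (-CH=CH2) but the C=C is a double bond; both carbons are CX3, not CX2.
So the answer is (B).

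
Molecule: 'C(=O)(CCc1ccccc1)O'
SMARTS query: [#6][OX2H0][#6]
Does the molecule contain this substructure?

No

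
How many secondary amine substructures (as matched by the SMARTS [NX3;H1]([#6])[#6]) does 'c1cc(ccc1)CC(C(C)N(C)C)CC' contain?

0

[NX3;H1]([#6])[#6] is the SMARTS for a secondary amine: a trivalent nitrogen with one H, bonded to two carbons.
The molecule has a dimethylamino group (-N(CH3)2), but the nitrogen has H0, not H1; nothing else fits, so there are 0 matches.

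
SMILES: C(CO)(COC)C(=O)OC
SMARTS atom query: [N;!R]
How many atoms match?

The query [N;!R] means: aliphatic nitrogen not in a ring.
Check the 10 heavy atoms by environment: 6× C (acyclic) → no; 4× O (acyclic) → no.
No environment satisfies the query, so 0 matching atoms.

0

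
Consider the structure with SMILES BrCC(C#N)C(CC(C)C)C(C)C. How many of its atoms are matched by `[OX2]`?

0

The query [OX2] means: aliphatic oxygen with two total connections — ether, hydroxyl, or ester single-bond O.
Check the 13 heavy atoms by environment: 10× C (X4) → no; 1× Br (X1) → no; 1× C (X2) → no; 1× N (X1) → no.
No environment satisfies the query, so 0 matching atoms.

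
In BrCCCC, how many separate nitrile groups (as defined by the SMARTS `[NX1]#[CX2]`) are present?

0

[NX1]#[CX2] is the SMARTS for a nitrile: a nitrogen triple-bonded to a two-connected carbon.
No fragment in the molecule satisfies every constraint, giving 0 matches.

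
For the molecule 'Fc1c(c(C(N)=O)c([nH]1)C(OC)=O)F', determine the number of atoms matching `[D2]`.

2

The query [D2] means: atom with exactly two heavy-atom neighbours.
Check the 14 heavy atoms by environment: 1× n (aromatic, D2) → match; 4× c (aromatic, D3) → no; 2× F (D1) → no; 2× C (D3) → no; 2× O (D1) → no; 1× N (D1) → no; 1× O (D2) → match; 1× C (D1) → no.
Summing the matching environments: 1 + 1 = 2 matching atoms.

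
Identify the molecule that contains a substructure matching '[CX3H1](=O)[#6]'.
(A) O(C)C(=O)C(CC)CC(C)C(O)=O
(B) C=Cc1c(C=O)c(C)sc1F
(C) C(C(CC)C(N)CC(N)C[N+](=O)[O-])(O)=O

[CX3H1](=O)[#6] describes an sp2 carbon with one H, double-bonded to O and single-bonded to carbon (an aldehyde).
(A) has a methyl-ester group (-C(=O)OCH3) but the carbonyl carbon has H0, not H1.
(B) contains an aldehyde (-CHO), which satisfies every atom and bond constraint.
(C) has a carboxylic acid group (-C(=O)OH) but the carbonyl carbon has H0 and is bonded to O, not H1.
So the answer is (B).

B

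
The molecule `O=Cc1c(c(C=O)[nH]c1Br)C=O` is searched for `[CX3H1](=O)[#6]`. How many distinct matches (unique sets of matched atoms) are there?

3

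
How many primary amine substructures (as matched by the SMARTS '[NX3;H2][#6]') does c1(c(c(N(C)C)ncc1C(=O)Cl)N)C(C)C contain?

[NX3;H2][#6] is the SMARTS for a primary amine: a trivalent nitrogen with two H attached to carbon.
Exactly one fragment in the molecule meets all constraints, giving 1 match.

1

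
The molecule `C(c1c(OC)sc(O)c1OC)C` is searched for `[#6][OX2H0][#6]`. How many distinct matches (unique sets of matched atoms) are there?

[#6][OX2H0][#6] is the SMARTS for an ether: an aliphatic oxygen bridging two carbons with no H on the oxygen.
The molecule carries 2 separate instances of a methoxy ether (-OCH3) meeting every constraint; each maps to a distinct set of atoms, giving 2 matches.

2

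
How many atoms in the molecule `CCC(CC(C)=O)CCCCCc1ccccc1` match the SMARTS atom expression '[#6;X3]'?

The query [#6;X3] means: any carbon (aromatic or not) with three total connections.
Check the 18 heavy atoms by environment: 10× C (X4) → no; 6× c (aromatic, X3) → match; 1× C (X3) → match; 1× O (X1) → no.
Summing the matching environments: 6 + 1 = 7 matching atoms.

7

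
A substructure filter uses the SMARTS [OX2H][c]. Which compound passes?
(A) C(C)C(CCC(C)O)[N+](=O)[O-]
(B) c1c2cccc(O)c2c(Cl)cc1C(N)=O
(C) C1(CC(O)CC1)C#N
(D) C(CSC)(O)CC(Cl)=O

[OX2H][c] describes a hydroxyl oxygen attached to an aromatic carbon (a phenol).
(A) has a hydroxyl group (-OH) but the -OH is on an aliphatic carbon, not an aromatic c.
(B) contains a hydroxyl group (-OH), which satisfies every atom and bond constraint.
(C) has a hydroxyl group (-OH) but the -OH is on an aliphatic carbon, not an aromatic c.
(D) has a hydroxyl group (-OH) but the -OH is on an aliphatic carbon, not an aromatic c.
So the answer is (B).

B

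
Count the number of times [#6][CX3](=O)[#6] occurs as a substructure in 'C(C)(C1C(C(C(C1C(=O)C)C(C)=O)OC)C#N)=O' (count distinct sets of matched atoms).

3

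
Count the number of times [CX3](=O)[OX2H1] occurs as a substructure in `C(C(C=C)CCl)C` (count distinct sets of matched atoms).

0

[CX3](=O)[OX2H1] is the SMARTS for a carboxylic acid: an sp2 carbon double-bonded to O and single-bonded to an -OH oxygen.
No fragment in the molecule satisfies every constraint, giving 0 matches.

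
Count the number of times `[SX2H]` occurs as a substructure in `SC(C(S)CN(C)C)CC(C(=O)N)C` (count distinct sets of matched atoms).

2

[SX2H] is the SMARTS for a thiol: an aliphatic sulfur with two connections, one being H.
The molecule carries 2 separate instances of a thiol (-SH) meeting every constraint; each maps to a distinct set of atoms, giving 2 matches.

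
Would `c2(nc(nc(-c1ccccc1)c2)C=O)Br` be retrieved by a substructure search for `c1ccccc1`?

Yes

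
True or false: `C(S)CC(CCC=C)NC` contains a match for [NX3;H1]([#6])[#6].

The pattern [NX3;H1]([#6])[#6] describes a trivalent nitrogen with one H, bonded to two carbons — a secondary amine.
The molecule carries an N-methylamino group (-NHCH3), whose atoms satisfy every constraint of the query, so the pattern matches.

True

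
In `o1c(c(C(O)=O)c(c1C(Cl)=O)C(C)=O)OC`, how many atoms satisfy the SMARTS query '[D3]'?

7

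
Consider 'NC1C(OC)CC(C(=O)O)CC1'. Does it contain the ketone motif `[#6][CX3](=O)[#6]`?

The pattern [#6][CX3](=O)[#6] describes a carbonyl carbon (no H) flanked by two carbons — a ketone.
The closest candidate here is a carboxylic acid group (-C(=O)OH), but one neighbour of the carbonyl carbon is O, not C. No other fragment satisfies the full query, so there is no match.

No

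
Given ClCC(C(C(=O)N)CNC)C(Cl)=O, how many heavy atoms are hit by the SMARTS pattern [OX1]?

2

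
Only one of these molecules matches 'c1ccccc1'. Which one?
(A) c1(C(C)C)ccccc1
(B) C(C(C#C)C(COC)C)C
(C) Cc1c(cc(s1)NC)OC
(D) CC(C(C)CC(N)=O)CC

c1ccccc1 describes six aromatic carbons in a ring (a benzene ring).
(A) contains the required atom environment, so the pattern matches.
(B) has a methyl group (-CH3) but no six-membered all-carbon aromatic ring is present.
(C) has a methyl group (-CH3) but no six-membered all-carbon aromatic ring is present.
(D) has a methyl group (-CH3) but no six-membered all-carbon aromatic ring is present.
So the answer is (A).

A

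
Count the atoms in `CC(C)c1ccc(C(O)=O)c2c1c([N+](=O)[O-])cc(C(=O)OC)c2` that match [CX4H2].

0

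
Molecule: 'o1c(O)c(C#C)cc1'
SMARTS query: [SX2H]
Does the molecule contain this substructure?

The pattern [SX2H] describes an aliphatic sulfur with two connections, one being H — a thiol.
The closest candidate here is a hydroxyl group (-OH), but it is an -OH, not an -SH. No other fragment satisfies the full query, so there is no match.

No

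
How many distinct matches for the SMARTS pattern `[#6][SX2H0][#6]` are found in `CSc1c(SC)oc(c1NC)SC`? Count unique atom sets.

[#6][SX2H0][#6] is the SMARTS for a thioether: an aliphatic sulfur bridging two carbons with no H on the sulfur.
The molecule carries 3 separate instances of a methylthio ether (-SCH3) meeting every constraint; each maps to a distinct set of atoms, giving 3 matches.

3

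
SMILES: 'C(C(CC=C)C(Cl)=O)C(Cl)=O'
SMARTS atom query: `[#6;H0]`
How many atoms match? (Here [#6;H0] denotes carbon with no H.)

Check the 11 heavy atoms by environment: 3× C (H2) → no; 2× C (H1) → no; 2× C (H0) → match; 2× O (H0) → no; 2× Cl (H0) → no.
That gives 2 matching atoms.

2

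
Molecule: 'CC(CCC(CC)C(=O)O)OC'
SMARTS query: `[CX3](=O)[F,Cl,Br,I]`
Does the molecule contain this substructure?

No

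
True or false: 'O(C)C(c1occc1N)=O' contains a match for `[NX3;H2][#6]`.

True

The pattern [NX3;H2][#6] describes a trivalent nitrogen with two H attached to carbon — a primary amine.
The molecule carries a primary amino group (-NH2), whose atoms satisfy every constraint of the query, so the pattern matches.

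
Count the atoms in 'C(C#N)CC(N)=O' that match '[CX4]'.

2

The query [CX4] means: C with X4: aliphatic carbon with exactly 4 total connections (bonds + H).
Check the 7 heavy atoms by environment: 2× C (X4) → match; 1× C (X2) → no; 1× N (X1) → no; 1× C (X3) → no; 1× O (X1) → no; 1× N (X3) → no.
That gives 2 matching atoms.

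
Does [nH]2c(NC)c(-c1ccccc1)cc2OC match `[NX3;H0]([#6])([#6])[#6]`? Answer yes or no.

The pattern [NX3;H0]([#6])([#6])[#6] describes a trivalent nitrogen with no H, bonded to three carbons — a tertiary amine.
The closest candidate here is an N-methylamino group (-NHCH3), but the nitrogen still has one H (H1), not H0. No other fragment satisfies the full query, so there is no match.

No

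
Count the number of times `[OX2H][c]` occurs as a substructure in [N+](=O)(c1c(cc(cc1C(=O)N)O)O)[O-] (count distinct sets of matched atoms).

[OX2H][c] is the SMARTS for a phenol: a hydroxyl oxygen attached to an aromatic carbon.
The molecule carries 2 separate instances of a hydroxyl group (-OH) meeting every constraint; each maps to a distinct set of atoms, giving 2 matches.

2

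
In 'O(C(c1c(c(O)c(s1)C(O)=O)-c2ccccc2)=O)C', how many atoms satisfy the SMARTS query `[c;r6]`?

The query [c;r6] means: aromatic carbon that belongs to a six-membered ring.
Check the 19 heavy atoms by environment: 1× s (aromatic, in 5-ring) → no; 4× c (aromatic, in 5-ring) → no; 3× C (acyclic) → no; 5× O (acyclic) → no; 6× c (aromatic, in 6-ring) → match.
That gives 6 matching atoms.

6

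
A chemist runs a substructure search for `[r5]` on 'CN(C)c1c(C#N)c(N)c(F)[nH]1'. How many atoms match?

The query [r5] means: r5 matches atoms in a five-membered ring.
Check the 12 heavy atoms by environment: 1× n (aromatic, in 5-ring) → match; 4× c (aromatic, in 5-ring) → match; 1× F (acyclic) → no; 3× N (acyclic) → no; 3× C (acyclic) → no.
Summing the matching environments: 1 + 4 = 5 matching atoms.

5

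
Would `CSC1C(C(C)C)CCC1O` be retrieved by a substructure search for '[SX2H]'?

The pattern [SX2H] describes an aliphatic sulfur with two connections, one being H — a thiol.
The closest candidate here is a hydroxyl group (-OH), but it is an -OH, not an -SH. No other fragment satisfies the full query, so there is no match.

No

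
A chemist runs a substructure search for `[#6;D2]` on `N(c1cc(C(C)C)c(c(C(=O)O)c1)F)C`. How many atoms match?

Check the 15 heavy atoms by environment: 4× c (aromatic, D3) → no; 2× c (aromatic, D2) → match; 1× N (D2) → no; 3× C (D1) → no; 1× F (D1) → no; 2× C (D3) → no; 2× O (D1) → no.
That gives 2 matching atoms.

2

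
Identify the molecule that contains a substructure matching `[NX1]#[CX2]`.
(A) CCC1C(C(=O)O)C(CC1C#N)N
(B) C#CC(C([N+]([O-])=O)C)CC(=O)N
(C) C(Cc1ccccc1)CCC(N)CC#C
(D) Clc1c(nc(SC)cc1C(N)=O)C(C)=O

A

[NX1]#[CX2] describes a nitrogen triple-bonded to a two-connected carbon (a nitrile).
(A) contains a nitrile (-C#N), which satisfies every atom and bond constraint.
(B) has a nitro group (-[N+](=O)[O-]) but there is no C#N triple bond.
(C) has a primary amino group (-NH2) but the nitrogen is NX3 (three connections), not NX1 triple-bonded.
(D) has a primary amide (-C(=O)NH2) but the nitrogen is NX3, not NX1.
So the answer is (A).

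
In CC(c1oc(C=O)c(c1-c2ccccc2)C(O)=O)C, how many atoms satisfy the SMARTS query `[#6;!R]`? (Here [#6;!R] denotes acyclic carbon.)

The query [#6;!R] means: carbon not in any ring.
Check the 19 heavy atoms by environment: 1× o (aromatic, in 5-ring) → no; 4× c (aromatic, in 5-ring) → no; 5× C (acyclic) → match; 3× O (acyclic) → no; 6× c (aromatic, in 6-ring) → no.
That gives 5 matching atoms.

5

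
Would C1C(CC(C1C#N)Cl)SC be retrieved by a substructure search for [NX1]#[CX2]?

Yes

The pattern [NX1]#[CX2] describes a nitrogen triple-bonded to a two-connected carbon — a nitrile.
The molecule carries a nitrile (-C#N), whose atoms satisfy every constraint of the query, so the pattern matches.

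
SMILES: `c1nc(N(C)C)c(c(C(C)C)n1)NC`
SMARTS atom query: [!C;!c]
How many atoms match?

The query [!C;!c] means: neither aliphatic nor aromatic carbon — same as [!#6].
Check the 14 heavy atoms by environment: 2× n (aromatic) → match; 4× c (aromatic) → no; 2× N → match; 6× C → no.
Summing the matching environments: 2 + 2 = 4 matching atoms.

4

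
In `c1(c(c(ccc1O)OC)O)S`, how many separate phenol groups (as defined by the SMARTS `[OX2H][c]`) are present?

2

[OX2H][c] is the SMARTS for a phenol: a hydroxyl oxygen attached to an aromatic carbon.
The molecule carries 2 separate instances of a hydroxyl group (-OH) meeting every constraint; each maps to a distinct set of atoms, giving 2 matches.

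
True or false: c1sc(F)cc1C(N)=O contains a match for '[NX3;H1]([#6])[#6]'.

The pattern [NX3;H1]([#6])[#6] describes a trivalent nitrogen with one H, bonded to two carbons — a secondary amine.
The closest candidate here is a primary amide (-C(=O)NH2), but the -C(=O)NH2 nitrogen has H2, not H1. No other fragment satisfies the full query, so there is no match.

False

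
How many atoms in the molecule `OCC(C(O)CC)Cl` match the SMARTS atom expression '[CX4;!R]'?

5

The query [CX4;!R] means: aliphatic carbon with four total connections, not in a ring.
Check the 8 heavy atoms by environment: 5× C (X4, acyclic) → match; 1× Cl (X1, acyclic) → no; 2× O (X2, acyclic) → no.
That gives 5 matching atoms.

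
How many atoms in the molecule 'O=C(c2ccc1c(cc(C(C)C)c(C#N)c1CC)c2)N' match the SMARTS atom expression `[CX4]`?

5

The query [CX4] means: C with X4: aliphatic carbon with exactly 4 total connections (bonds + H).
Check the 20 heavy atoms by environment: 10× c (aromatic, X3) → no; 1× C (X3) → no; 1× O (X1) → no; 1× N (X3) → no; 1× C (X2) → no; 1× N (X1) → no; 5× C (X4) → match.
That gives 5 matching atoms.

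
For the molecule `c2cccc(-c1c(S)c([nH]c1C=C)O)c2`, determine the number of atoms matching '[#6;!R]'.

The query [#6;!R] means: carbon not in any ring.
Check the 15 heavy atoms by environment: 1× n (aromatic, in 5-ring) → no; 4× c (aromatic, in 5-ring) → no; 1× S (acyclic) → no; 2× C (acyclic) → match; 6× c (aromatic, in 6-ring) → no; 1× O (acyclic) → no.
That gives 2 matching atoms.

2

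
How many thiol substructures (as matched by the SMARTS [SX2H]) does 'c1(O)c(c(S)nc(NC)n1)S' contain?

2

[SX2H] is the SMARTS for a thiol: an aliphatic sulfur with two connections, one being H.
The molecule carries 2 separate instances of a thiol (-SH) meeting every constraint; each maps to a distinct set of atoms, giving 2 matches.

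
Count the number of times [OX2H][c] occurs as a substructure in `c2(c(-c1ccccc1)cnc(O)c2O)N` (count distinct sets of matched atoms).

2

[OX2H][c] is the SMARTS for a phenol: a hydroxyl oxygen attached to an aromatic carbon.
The molecule carries 2 separate instances of a hydroxyl group (-OH) meeting every constraint; each maps to a distinct set of atoms, giving 2 matches.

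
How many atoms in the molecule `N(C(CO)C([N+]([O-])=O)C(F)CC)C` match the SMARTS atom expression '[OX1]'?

2

Check the 13 heavy atoms by environment: 7× C (X4) → no; 1× N (X3) → no; 1× N (charge +1, X3) → no; 1× O (charge -1, X1) → match; 1× O (X1) → match; 1× O (X2) → no; 1× F (X1) → no.
Summing the matching environments: 1 + 1 = 2 matching atoms.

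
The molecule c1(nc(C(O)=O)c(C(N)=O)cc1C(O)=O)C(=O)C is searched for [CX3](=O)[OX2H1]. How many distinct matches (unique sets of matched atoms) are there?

2

[CX3](=O)[OX2H1] is the SMARTS for a carboxylic acid: an sp2 carbon double-bonded to O and single-bonded to an -OH oxygen.
The molecule carries 2 separate instances of a carboxylic acid group (-C(=O)OH) meeting every constraint; each maps to a distinct set of atoms, giving 2 matches.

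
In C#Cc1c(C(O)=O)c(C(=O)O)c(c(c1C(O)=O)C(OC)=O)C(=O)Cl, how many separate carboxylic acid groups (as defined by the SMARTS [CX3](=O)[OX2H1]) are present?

3

[CX3](=O)[OX2H1] is the SMARTS for a carboxylic acid: an sp2 carbon double-bonded to O and single-bonded to an -OH oxygen.
The molecule carries 3 separate instances of a carboxylic acid group (-C(=O)OH) meeting every constraint; each maps to a distinct set of atoms, giving 3 matches.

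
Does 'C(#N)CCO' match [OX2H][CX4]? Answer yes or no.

Yes

The pattern [OX2H][CX4] describes a hydroxyl oxygen bound to an sp3 (X4) carbon — an aliphatic alcohol.
The molecule carries a hydroxyl group (-OH), whose atoms satisfy every constraint of the query, so the pattern matches.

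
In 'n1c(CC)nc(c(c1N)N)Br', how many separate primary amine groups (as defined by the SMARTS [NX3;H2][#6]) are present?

2

[NX3;H2][#6] is the SMARTS for a primary amine: a trivalent nitrogen with two H attached to carbon.
The molecule carries 2 separate instances of a primary amino group (-NH2) meeting every constraint; each maps to a distinct set of atoms, giving 2 matches.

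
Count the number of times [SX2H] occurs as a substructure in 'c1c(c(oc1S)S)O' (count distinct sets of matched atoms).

2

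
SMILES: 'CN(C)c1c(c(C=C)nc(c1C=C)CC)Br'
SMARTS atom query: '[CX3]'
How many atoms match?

The query [CX3] means: C with X3: aliphatic carbon with exactly 3 total connections.
Check the 16 heavy atoms by environment: 1× n (aromatic, X2) → no; 5× c (aromatic, X3) → no; 1× Br (X1) → no; 1× N (X3) → no; 4× C (X4) → no; 4× C (X3) → match.
That gives 4 matching atoms.

4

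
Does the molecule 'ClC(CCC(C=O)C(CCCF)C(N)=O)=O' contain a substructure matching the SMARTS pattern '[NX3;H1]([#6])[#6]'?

The pattern [NX3;H1]([#6])[#6] describes a trivalent nitrogen with one H, bonded to two carbons — a secondary amine.
The closest candidate here is a primary amide (-C(=O)NH2), but the -C(=O)NH2 nitrogen has H2, not H1. No other fragment satisfies the full query, so there is no match.

No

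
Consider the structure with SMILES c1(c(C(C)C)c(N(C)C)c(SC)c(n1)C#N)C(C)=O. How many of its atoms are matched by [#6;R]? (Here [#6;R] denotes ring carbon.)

The query [#6;R] means: carbon that is part of a ring.
Check the 19 heavy atoms by environment: 1× n (aromatic, in 6-ring) → no; 5× c (aromatic, in 6-ring) → match; 9× C (acyclic) → no; 1× O (acyclic) → no; 2× N (acyclic) → no; 1× S (acyclic) → no.
That gives 5 matching atoms.

5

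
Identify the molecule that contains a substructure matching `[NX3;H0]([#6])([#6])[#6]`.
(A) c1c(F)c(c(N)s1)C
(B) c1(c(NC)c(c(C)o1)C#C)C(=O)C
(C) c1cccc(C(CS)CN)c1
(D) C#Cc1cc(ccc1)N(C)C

[NX3;H0]([#6])([#6])[#6] describes a trivalent nitrogen with no H, bonded to three carbons (a tertiary amine).
(A) has a primary amino group (-NH2) but the nitrogen has H2, not H0 with three carbons.
(B) has an N-methylamino group (-NHCH3) but the nitrogen still has one H (H1), not H0.
(C) has a primary amino group (-NH2) but the nitrogen has H2, not H0 with three carbons.
(D) contains a dimethylamino group (-N(CH3)2), which satisfies every atom and bond constraint.
So the answer is (D).

D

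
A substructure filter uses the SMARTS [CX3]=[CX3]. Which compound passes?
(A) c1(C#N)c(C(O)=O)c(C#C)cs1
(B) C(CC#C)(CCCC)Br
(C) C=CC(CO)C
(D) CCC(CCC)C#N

C

[CX3]=[CX3] describes a non-aromatic C=C double bond between two sp2 carbons (an alkene).
(A) has an ethynyl group (-C#CH) but the C-C bond is a triple bond, not a double bond.
(B) has an ethyl group (-CH2CH3) but its C-C bond is a single bond between CX4 carbons, not CX3=CX3.
(C) contains a vinyl group (-CH=CH2), which satisfies every atom and bond constraint.
(D) has an ethyl group (-CH2CH3) but its C-C bond is a single bond between CX4 carbons, not CX3=CX3.
So the answer is (C).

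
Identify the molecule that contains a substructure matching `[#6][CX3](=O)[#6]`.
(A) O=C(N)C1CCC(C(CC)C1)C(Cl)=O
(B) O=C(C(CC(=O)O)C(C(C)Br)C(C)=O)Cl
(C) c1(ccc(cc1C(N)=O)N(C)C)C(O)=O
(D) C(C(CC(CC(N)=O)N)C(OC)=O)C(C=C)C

B

[#6][CX3](=O)[#6] describes a carbonyl carbon (no H) flanked by two carbons (a ketone).
(A) has a primary amide (-C(=O)NH2) but one neighbour of the carbonyl carbon is N, not C.
(B) contains an acetyl/ketone group (-C(=O)CH3), which satisfies every atom and bond constraint.
(C) has a carboxylic acid group (-C(=O)OH) but one neighbour of the carbonyl carbon is O, not C.
(D) has a primary amide (-C(=O)NH2) but one neighbour of the carbonyl carbon is N, not C.
So the answer is (B).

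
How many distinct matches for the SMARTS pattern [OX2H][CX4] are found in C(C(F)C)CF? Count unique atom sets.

[OX2H][CX4] is the SMARTS for an aliphatic alcohol: a hydroxyl oxygen bound to an sp3 (X4) carbon.
No fragment in the molecule satisfies every constraint, giving 0 matches.

0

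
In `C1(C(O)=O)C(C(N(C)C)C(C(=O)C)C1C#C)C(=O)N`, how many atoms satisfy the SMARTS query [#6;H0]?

4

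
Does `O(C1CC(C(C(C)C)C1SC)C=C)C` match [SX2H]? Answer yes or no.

No

The pattern [SX2H] describes an aliphatic sulfur with two connections, one being H — a thiol.
The closest candidate here is a methylthio ether (-SCH3), but the sulfur has H0 (bonded to two carbons), not H1. No other fragment satisfies the full query, so there is no match.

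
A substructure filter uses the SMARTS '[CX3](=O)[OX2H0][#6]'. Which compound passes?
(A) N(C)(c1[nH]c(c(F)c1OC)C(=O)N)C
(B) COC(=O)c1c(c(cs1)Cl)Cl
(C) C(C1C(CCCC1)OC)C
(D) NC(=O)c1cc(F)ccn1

[CX3](=O)[OX2H0][#6] describes a carbonyl carbon bonded to an oxygen that is itself bonded to carbon (no H on that O) (an ester).
(A) has a primary amide (-C(=O)NH2) but the carbonyl is bonded to N, not to an O-C linkage.
(B) contains a methyl-ester group (-C(=O)OCH3), which satisfies every atom and bond constraint.
(C) has a methoxy ether (-OCH3) but the ether oxygen is not adjacent to a C=O carbon.
(D) has a primary amide (-C(=O)NH2) but the carbonyl is bonded to N, not to an O-C linkage.
So the answer is (B).

B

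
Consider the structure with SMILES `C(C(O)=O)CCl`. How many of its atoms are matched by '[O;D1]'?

2

The query [O;D1] means: aliphatic oxygen bonded to exactly one heavy atom.
Check the 6 heavy atoms by environment: 2× C (D2) → no; 1× Cl (D1) → no; 1× C (D3) → no; 2× O (D1) → match.
That gives 2 matching atoms.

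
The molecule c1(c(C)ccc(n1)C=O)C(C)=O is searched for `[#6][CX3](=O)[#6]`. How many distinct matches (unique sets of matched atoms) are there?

1

[#6][CX3](=O)[#6] is the SMARTS for a ketone: a carbonyl carbon (no H) flanked by two carbons.
Exactly one fragment in the molecule meets all constraints, giving 1 match.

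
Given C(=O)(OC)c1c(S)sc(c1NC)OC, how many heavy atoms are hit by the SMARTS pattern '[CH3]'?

3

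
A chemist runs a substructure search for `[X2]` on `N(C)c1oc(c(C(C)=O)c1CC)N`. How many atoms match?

Check the 13 heavy atoms by environment: 1× o (aromatic, X2) → match; 4× c (aromatic, X3) → no; 1× C (X3) → no; 1× O (X1) → no; 4× C (X4) → no; 2× N (X3) → no.
That gives 1 matching atom.

1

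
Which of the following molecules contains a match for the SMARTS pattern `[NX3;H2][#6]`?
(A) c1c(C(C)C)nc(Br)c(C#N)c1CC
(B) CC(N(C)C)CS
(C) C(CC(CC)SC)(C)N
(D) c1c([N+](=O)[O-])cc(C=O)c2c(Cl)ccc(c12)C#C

[NX3;H2][#6] describes a trivalent nitrogen with two H attached to carbon (a primary amine).
(A) has a nitrile (-C#N) but the nitrogen is NX1 (triple-bonded), not NX3 with two H.
(B) has a dimethylamino group (-N(CH3)2) but the nitrogen has H0, not H2.
(C) contains a primary amino group (-NH2), which satisfies every atom and bond constraint.
(D) has a nitro group (-[N+](=O)[O-]) but the nitrogen is [N+] with no H, not NX3H2.
So the answer is (C).

C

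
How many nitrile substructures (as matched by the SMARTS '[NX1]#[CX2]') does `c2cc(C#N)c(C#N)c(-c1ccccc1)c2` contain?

2

[NX1]#[CX2] is the SMARTS for a nitrile: a nitrogen triple-bonded to a two-connected carbon.
The molecule carries 2 separate instances of a nitrile (-C#N) meeting every constraint; each maps to a distinct set of atoms, giving 2 matches.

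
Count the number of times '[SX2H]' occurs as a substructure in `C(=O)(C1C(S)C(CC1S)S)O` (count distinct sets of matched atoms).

3

[SX2H] is the SMARTS for a thiol: an aliphatic sulfur with two connections, one being H.
The molecule carries 3 separate instances of a thiol (-SH) meeting every constraint; each maps to a distinct set of atoms, giving 3 matches.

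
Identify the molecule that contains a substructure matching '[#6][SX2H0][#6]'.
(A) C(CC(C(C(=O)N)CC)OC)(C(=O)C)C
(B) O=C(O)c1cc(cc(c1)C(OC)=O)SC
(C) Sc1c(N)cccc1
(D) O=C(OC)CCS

[#6][SX2H0][#6] describes an aliphatic sulfur bridging two carbons with no H on the sulfur (a thioether).
(A) has a methoxy ether (-OCH3) but the bridging atom is O, not S.
(B) contains a methylthio ether (-SCH3), which satisfies every atom and bond constraint.
(C) has a thiol (-SH) but the sulfur has H1, not H0 bridging two carbons.
(D) has a thiol (-SH) but the sulfur has H1, not H0 bridging two carbons.
So the answer is (B).

B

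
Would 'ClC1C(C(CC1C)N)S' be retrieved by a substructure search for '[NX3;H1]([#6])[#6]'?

No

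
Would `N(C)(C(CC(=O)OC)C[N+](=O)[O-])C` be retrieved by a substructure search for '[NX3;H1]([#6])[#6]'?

No

The pattern [NX3;H1]([#6])[#6] describes a trivalent nitrogen with one H, bonded to two carbons — a secondary amine.
The closest candidate here is a dimethylamino group (-N(CH3)2), but the nitrogen has H0, not H1. No other fragment satisfies the full query, so there is no match.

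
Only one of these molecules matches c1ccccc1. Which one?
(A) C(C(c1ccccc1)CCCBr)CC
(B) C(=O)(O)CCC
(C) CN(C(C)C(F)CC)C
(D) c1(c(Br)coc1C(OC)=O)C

c1ccccc1 describes six aromatic carbons in a ring (a benzene ring).
(A) contains a phenyl ring, which satisfies every atom and bond constraint.
(B) has a methyl group (-CH3) but no six-membered all-carbon aromatic ring is present.
(C) has a methyl group (-CH3) but no six-membered all-carbon aromatic ring is present.
(D) has a methyl group (-CH3) but no six-membered all-carbon aromatic ring is present.
So the answer is (A).

A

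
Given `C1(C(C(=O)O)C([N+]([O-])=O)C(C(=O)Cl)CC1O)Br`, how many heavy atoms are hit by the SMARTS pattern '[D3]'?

The query [D3] means: atom with exactly three heavy-atom neighbours.
Check the 17 heavy atoms by environment: 7× C (D3) → match; 1× C (D2) → no; 1× Br (D1) → no; 1× N (charge +1, D3) → match; 1× O (charge -1, D1) → no; 5× O (D1) → no; 1× Cl (D1) → no.
Summing the matching environments: 7 + 1 = 8 matching atoms.

8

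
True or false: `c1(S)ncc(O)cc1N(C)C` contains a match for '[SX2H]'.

The pattern [SX2H] describes an aliphatic sulfur with two connections, one being H — a thiol.
The molecule carries a thiol (-SH), whose atoms satisfy every constraint of the query, so the pattern matches.

True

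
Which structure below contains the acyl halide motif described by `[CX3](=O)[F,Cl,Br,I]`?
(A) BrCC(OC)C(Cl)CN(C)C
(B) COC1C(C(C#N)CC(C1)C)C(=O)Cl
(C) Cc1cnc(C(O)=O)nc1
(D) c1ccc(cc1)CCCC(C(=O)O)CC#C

[CX3](=O)[F,Cl,Br,I] describes a carbonyl carbon bonded to a halogen (an acyl halide).
(A) has a chloro substituent but the Cl is not on a carbonyl carbon.
(B) contains an acyl chloride (-C(=O)Cl), which satisfies every atom and bond constraint.
(C) has a carboxylic acid group (-C(=O)OH) but the carbonyl is bonded to -OH, not to a halogen.
(D) has a carboxylic acid group (-C(=O)OH) but the carbonyl is bonded to -OH, not to a halogen.
So the answer is (B).

B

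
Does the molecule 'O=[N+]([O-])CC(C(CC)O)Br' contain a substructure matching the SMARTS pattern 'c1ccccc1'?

No

The pattern c1ccccc1 describes six aromatic carbons in a ring — a benzene ring.
The closest candidate here is a methyl group (-CH3), but no six-membered all-carbon aromatic ring is present. No other fragment satisfies the full query, so there is no match.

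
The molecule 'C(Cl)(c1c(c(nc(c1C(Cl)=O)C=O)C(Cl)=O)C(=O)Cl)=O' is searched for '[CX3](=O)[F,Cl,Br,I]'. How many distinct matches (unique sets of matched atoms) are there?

[CX3](=O)[F,Cl,Br,I] is the SMARTS for an acyl halide: a carbonyl carbon bonded to a halogen.
The molecule carries 4 separate instances of an acyl chloride (-C(=O)Cl) meeting every constraint; each maps to a distinct set of atoms, giving 4 matches.

4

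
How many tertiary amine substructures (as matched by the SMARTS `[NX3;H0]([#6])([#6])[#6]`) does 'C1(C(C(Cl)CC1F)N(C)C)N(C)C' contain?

2

[NX3;H0]([#6])([#6])[#6] is the SMARTS for a tertiary amine: a trivalent nitrogen with no H, bonded to three carbons.
The molecule carries 2 separate instances of a dimethylamino group (-N(CH3)2) meeting every constraint; each maps to a distinct set of atoms, giving 2 matches.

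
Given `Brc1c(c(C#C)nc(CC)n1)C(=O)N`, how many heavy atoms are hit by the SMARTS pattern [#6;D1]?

2

The query [#6;D1] means: carbon bonded to exactly one heavy atom.
Check the 14 heavy atoms by environment: 2× n (aromatic, D2) → no; 4× c (aromatic, D3) → no; 2× C (D2) → no; 2× C (D1) → match; 1× C (D3) → no; 1× O (D1) → no; 1× N (D1) → no; 1× Br (D1) → no.
That gives 2 matching atoms.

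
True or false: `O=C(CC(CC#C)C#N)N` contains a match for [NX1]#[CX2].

True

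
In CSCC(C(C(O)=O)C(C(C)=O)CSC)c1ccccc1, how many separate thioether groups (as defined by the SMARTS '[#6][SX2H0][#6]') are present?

[#6][SX2H0][#6] is the SMARTS for a thioether: an aliphatic sulfur bridging two carbons with no H on the sulfur.
The molecule carries 2 separate instances of a methylthio ether (-SCH3) meeting every constraint; each maps to a distinct set of atoms, giving 2 matches.

2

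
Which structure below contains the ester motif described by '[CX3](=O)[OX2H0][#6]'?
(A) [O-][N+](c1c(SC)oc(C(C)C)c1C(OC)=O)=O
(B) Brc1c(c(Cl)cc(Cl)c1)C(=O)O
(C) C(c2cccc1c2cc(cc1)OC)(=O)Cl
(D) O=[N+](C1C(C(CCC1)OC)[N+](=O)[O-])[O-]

A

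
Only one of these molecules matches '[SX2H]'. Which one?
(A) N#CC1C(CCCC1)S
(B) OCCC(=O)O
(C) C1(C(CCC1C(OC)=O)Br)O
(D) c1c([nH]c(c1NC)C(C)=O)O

A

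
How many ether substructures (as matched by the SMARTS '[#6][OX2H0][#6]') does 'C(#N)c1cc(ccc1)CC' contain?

0

[#6][OX2H0][#6] is the SMARTS for an ether: an aliphatic oxygen bridging two carbons with no H on the oxygen.
No fragment in the molecule satisfies every constraint, giving 0 matches.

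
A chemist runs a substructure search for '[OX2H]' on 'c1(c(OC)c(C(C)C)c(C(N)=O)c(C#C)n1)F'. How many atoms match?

0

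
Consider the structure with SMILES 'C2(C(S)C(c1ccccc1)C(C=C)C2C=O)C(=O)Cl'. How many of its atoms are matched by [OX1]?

2

Check the 19 heavy atoms by environment: 5× C (X4) → no; 4× C (X3) → no; 2× O (X1) → match; 1× Cl (X1) → no; 1× S (X2) → no; 6× c (aromatic, X3) → no.
That gives 2 matching atoms.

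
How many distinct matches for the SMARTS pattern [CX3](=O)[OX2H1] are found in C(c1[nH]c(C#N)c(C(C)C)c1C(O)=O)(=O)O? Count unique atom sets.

[CX3](=O)[OX2H1] is the SMARTS for a carboxylic acid: an sp2 carbon double-bonded to O and single-bonded to an -OH oxygen.
The molecule carries 2 separate instances of a carboxylic acid group (-C(=O)OH) meeting every constraint; each maps to a distinct set of atoms, giving 2 matches.

2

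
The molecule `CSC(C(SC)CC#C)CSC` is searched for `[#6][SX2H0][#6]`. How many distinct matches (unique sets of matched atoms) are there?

3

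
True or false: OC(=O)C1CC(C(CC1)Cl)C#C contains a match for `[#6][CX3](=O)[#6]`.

False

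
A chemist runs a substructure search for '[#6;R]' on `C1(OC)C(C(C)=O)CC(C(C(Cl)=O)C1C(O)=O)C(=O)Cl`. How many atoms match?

6

Check the 20 heavy atoms by environment: 6× C (in 6-ring) → match; 6× C (acyclic) → no; 6× O (acyclic) → no; 2× Cl (acyclic) → no.
That gives 6 matching atoms.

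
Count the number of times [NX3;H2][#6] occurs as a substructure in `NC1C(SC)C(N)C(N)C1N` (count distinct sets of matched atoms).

4

[NX3;H2][#6] is the SMARTS for a primary amine: a trivalent nitrogen with two H attached to carbon.
The molecule carries 4 separate instances of a primary amino group (-NH2) meeting every constraint; each maps to a distinct set of atoms, giving 4 matches.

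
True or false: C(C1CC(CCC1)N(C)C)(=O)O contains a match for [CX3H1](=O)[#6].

False

The pattern [CX3H1](=O)[#6] describes an sp2 carbon with one H, double-bonded to O and single-bonded to carbon — an aldehyde.
The closest candidate here is a carboxylic acid group (-C(=O)OH), but the carbonyl carbon has H0 and is bonded to O, not H1. No other fragment satisfies the full query, so there is no match.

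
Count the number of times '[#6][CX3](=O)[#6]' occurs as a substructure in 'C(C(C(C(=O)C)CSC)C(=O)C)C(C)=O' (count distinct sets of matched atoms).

3

[#6][CX3](=O)[#6] is the SMARTS for a ketone: a carbonyl carbon (no H) flanked by two carbons.
The molecule carries 3 separate instances of an acetyl/ketone group (-C(=O)CH3) meeting every constraint; each maps to a distinct set of atoms, giving 3 matches.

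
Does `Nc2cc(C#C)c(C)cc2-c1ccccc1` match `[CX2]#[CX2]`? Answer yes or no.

The pattern [CX2]#[CX2] describes a carbon-carbon triple bond — an alkyne.
The molecule carries an ethynyl group (-C#CH), whose atoms satisfy every constraint of the query, so the pattern matches.

Yes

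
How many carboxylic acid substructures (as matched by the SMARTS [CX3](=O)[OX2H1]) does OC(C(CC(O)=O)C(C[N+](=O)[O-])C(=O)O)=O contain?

[CX3](=O)[OX2H1] is the SMARTS for a carboxylic acid: an sp2 carbon double-bonded to O and single-bonded to an -OH oxygen.
The molecule carries 3 separate instances of a carboxylic acid group (-C(=O)OH) meeting every constraint; each maps to a distinct set of atoms, giving 3 matches.

3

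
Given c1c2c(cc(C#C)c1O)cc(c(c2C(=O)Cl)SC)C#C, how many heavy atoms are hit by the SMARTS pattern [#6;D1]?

The query [#6;D1] means: carbon bonded to exactly one heavy atom.
Check the 20 heavy atoms by environment: 7× c (aromatic, D3) → no; 3× c (aromatic, D2) → no; 1× S (D2) → no; 3× C (D1) → match; 2× C (D2) → no; 1× C (D3) → no; 2× O (D1) → no; 1× Cl (D1) → no.
That gives 3 matching atoms.

3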